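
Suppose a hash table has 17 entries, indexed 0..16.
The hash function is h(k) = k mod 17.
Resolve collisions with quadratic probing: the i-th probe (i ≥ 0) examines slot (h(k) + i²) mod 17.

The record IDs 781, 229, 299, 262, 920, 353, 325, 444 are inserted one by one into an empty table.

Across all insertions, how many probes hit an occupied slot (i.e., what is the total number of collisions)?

Insert 781: h=16, slot 16 empty -> index 16.
Insert 229: h=8, slot 8 empty -> index 8.
Insert 299: h=10, slot 10 empty -> index 10.
Insert 262: h=7, slot 7 empty -> index 7.
Insert 920: h=2, slot 2 empty -> index 2.
Insert 353: h=13, slot 13 empty -> index 13.
Insert 325: h=2, slot 2 occupied -> index 3.
Insert 444: h=2, slots 2,3 occupied -> index 6.
Table: [-, -, 920, 325, -, -, 444, 262, 229, -, 299, -, -, 353, -, -, 781]

3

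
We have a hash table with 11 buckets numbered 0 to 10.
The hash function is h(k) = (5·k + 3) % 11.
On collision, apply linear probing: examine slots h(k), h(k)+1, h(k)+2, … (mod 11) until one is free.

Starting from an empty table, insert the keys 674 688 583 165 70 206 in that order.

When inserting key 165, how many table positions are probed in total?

2

674: h=7 -> slot 7
688: h=0 -> slot 0
583: h=3 -> slot 3
165: h=3, probe 3,4 -> slot 4
70: h=1 -> slot 1
206: h=10 -> slot 10
Table: [688, 70, ., 583, 165, ., ., 674, ., ., 206]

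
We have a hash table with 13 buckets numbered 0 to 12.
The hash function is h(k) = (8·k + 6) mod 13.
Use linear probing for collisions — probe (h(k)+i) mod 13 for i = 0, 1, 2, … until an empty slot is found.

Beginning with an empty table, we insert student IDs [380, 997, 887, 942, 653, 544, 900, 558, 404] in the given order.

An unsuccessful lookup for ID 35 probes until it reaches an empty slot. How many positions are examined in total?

9

380: h=4 -> slot 4
997: h=0 -> slot 0
887: h=4, probe 4,5 -> slot 5
942: h=2 -> slot 2
653: h=4, probe 4,5,6 -> slot 6
544: h=3 -> slot 3
900: h=4, probe 4,5,6,7 -> slot 7
558: h=11 -> slot 11
404: h=1 -> slot 1
Table: [997, 404, 942, 544, 380, 887, 653, 900, —, —, —, 558, —]
Lookup 35: h=0, probe 0,1,2,3,4,5,6,7,8 → slot 8 empty, not found.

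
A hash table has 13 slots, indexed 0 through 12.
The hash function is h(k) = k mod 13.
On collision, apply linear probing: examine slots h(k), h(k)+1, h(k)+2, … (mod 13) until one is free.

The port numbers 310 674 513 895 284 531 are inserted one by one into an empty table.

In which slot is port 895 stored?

310: h=11 → slot 11
674: h=11, probe 11,12 → slot 12
513: h=6 → slot 6
895: h=11, probe 11,12,0 → slot 0
284: h=11, probe 11,12,0,1 → slot 1
531: h=11, probe 11,12,0,1,2 → slot 2
Table: [895, 284, 531, -, -, -, 513, -, -, -, -, 310, 674]

0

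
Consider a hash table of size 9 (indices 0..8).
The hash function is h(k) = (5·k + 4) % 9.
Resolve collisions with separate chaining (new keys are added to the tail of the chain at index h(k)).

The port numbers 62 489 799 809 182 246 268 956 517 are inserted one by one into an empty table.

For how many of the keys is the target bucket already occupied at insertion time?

62 -> bucket 8
489 -> bucket 1
799 -> bucket 3
809 -> bucket 8 (collision)
182 -> bucket 5
246 -> bucket 1 (collision)
268 -> bucket 3 (collision)
956 -> bucket 5 (collision)
517 -> bucket 6
Final buckets:
0: .
1: 489 -> 246
2: .
3: 799 -> 268
4: .
5: 182 -> 956
6: 517
7: .
8: 62 -> 809

4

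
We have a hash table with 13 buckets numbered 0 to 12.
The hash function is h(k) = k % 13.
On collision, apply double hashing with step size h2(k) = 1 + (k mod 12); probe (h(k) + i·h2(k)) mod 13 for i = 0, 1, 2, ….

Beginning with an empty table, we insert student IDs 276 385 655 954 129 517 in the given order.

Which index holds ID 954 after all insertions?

276 hashes to 3; slot 3 is free -> place at 3.
385 hashes to 8; slot 8 is free -> place at 8.
655 hashes to 5; slot 5 is free -> place at 5.
954 hashes to 5, h2=7; 5 taken -> place at 12.
129 hashes to 12, h2=10; 12 taken -> place at 9.
517 hashes to 10; slot 10 is free -> place at 10.
Table: [-, -, -, 276, -, 655, -, -, 385, 129, 517, -, 954]

12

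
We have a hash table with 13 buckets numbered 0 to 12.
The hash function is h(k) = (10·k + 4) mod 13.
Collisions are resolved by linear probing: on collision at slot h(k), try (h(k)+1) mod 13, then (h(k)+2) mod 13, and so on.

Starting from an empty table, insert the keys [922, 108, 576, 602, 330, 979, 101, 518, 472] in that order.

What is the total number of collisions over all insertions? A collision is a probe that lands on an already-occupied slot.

922: h=7 -> slot 7
108: h=5 -> slot 5
576: h=5, probe 5,6 -> slot 6
602: h=5, probe 5,6,7,8 -> slot 8
330: h=2 -> slot 2
979: h=5, probe 5,6,7,8,9 -> slot 9
101: h=0 -> slot 0
518: h=10 -> slot 10
472: h=5, probe 5,6,7,8,9,10,11 -> slot 11
Table: [101, —, 330, —, —, 108, 576, 922, 602, 979, 518, 472, —]

14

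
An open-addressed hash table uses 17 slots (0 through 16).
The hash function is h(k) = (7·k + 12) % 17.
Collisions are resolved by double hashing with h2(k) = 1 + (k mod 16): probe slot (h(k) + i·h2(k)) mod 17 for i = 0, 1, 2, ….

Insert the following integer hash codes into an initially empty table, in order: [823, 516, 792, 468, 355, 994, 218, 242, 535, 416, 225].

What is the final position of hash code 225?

12

823 hashes to 10; slot 10 is free => place at 10.
516 hashes to 3; slot 3 is free => place at 3.
792 hashes to 14; slot 14 is free => place at 14.
468 hashes to 7; slot 7 is free => place at 7.
355 hashes to 15; slot 15 is free => place at 15.
994 hashes to 0; slot 0 is free => place at 0.
218 hashes to 8; slot 8 is free => place at 8.
242 hashes to 6; slot 6 is free => place at 6.
535 hashes to 0, h2=8; 0,8 taken => place at 16.
416 hashes to 0, h2=1; 0 taken => place at 1.
225 hashes to 6, h2=2; 6,8,10 taken => place at 12.
Table: [994, 416, ., 516, ., ., 242, 468, 218, ., 823, ., 225, ., 792, 355, 535]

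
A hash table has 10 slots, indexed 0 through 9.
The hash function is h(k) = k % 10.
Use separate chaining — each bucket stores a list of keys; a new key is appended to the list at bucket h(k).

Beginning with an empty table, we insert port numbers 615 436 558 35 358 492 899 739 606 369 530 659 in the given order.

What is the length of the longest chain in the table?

Insert 615: h=5, bucket 5 empty → new chain.
Insert 436: h=6, bucket 6 empty → new chain.
Insert 558: h=8, bucket 8 empty → new chain.
Insert 35: h=5, bucket 5 nonempty → append to chain.
Insert 358: h=8, bucket 8 nonempty → append to chain.
Insert 492: h=2, bucket 2 empty → new chain.
Insert 899: h=9, bucket 9 empty → new chain.
Insert 739: h=9, bucket 9 nonempty → append to chain.
Insert 606: h=6, bucket 6 nonempty → append to chain.
Insert 369: h=9, bucket 9 nonempty → append to chain.
Insert 530: h=0, bucket 0 empty → new chain.
Insert 659: h=9, bucket 9 nonempty → append to chain.
Final buckets:
0: 530
1: ∅
2: 492
3: ∅
4: ∅
5: 615 -> 35
6: 436 -> 606
7: ∅
8: 558 -> 358
9: 899 -> 739 -> 369 -> 659

4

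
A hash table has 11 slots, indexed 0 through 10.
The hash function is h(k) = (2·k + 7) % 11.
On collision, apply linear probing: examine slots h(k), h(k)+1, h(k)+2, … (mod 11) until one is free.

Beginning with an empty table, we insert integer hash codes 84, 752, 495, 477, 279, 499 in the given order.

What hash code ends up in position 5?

Insert 84: h=10, slot 10 empty → index 10.
Insert 752: h=4, slot 4 empty → index 4.
Insert 495: h=7, slot 7 empty → index 7.
Insert 477: h=4, slot 4 occupied → index 5.
Insert 279: h=4, slots 4,5 occupied → index 6.
Insert 499: h=4, slots 4,5,6,7 occupied → index 8.
Table: [_, _, _, _, 752, 477, 279, 495, 499, _, 84]

477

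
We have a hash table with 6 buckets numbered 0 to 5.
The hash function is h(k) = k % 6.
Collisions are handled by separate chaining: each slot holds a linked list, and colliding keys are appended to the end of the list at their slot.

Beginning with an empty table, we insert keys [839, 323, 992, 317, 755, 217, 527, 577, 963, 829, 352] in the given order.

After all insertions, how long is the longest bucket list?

5

839 -> bucket 5
323 -> bucket 5 (collision)
992 -> bucket 2
317 -> bucket 5 (collision)
755 -> bucket 5 (collision)
217 -> bucket 1
527 -> bucket 5 (collision)
577 -> bucket 1 (collision)
963 -> bucket 3
829 -> bucket 1 (collision)
352 -> bucket 4
Final buckets:
0: .
1: 217 -> 577 -> 829
2: 992
3: 963
4: 352
5: 839 -> 323 -> 317 -> 755 -> 527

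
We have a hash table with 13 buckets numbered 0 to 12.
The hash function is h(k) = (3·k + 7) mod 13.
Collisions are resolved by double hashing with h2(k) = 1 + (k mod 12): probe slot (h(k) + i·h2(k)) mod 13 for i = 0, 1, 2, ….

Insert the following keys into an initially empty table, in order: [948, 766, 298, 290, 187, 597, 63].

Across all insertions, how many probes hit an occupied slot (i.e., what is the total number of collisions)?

948 hashes to 4; slot 4 is free => place at 4.
766 hashes to 4, h2=11; 4 taken => place at 2.
298 hashes to 4, h2=11; 4,2 taken => place at 0.
290 hashes to 6; slot 6 is free => place at 6.
187 hashes to 9; slot 9 is free => place at 9.
597 hashes to 4, h2=10; 4 taken => place at 1.
63 hashes to 1, h2=4; 1 taken => place at 5.
Table: [298, 597, 766, —, 948, 63, 290, —, —, 187, —, —, —]

5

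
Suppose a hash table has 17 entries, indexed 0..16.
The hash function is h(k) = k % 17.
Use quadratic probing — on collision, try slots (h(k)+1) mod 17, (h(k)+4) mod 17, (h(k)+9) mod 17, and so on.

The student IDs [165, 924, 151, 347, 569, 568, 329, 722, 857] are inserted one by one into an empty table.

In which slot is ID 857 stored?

165: h=12 => slot 12
924: h=6 => slot 6
151: h=15 => slot 15
347: h=7 => slot 7
569: h=8 => slot 8
568: h=7, probe 7,8,11 => slot 11
329: h=6, probe 6,7,10 => slot 10
722: h=8, probe 8,9 => slot 9
857: h=7, probe 7,8,11,16 => slot 16
Table: [., ., ., ., ., ., 924, 347, 569, 722, 329, 568, 165, ., ., 151, 857]

16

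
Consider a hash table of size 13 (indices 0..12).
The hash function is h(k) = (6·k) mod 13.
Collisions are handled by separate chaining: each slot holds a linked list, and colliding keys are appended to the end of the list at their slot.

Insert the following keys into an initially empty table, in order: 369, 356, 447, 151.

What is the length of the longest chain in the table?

3

369 -> bucket 4
356 -> bucket 4 (collision)
447 -> bucket 4 (collision)
151 -> bucket 9
Final buckets:
0: —
1: —
2: —
3: —
4: 369 -> 356 -> 447
5: —
6: —
7: —
8: —
9: 151
10: —
11: —
12: —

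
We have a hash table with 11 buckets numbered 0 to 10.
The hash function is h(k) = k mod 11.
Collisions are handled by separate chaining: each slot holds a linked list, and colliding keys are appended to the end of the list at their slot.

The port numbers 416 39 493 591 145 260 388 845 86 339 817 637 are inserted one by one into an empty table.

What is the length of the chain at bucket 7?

Insert 416: h=9, bucket 9 empty -> new chain.
Insert 39: h=6, bucket 6 empty -> new chain.
Insert 493: h=9, bucket 9 nonempty -> append to chain.
Insert 591: h=8, bucket 8 empty -> new chain.
Insert 145: h=2, bucket 2 empty -> new chain.
Insert 260: h=7, bucket 7 empty -> new chain.
Insert 388: h=3, bucket 3 empty -> new chain.
Insert 845: h=9, bucket 9 nonempty -> append to chain.
Insert 86: h=9, bucket 9 nonempty -> append to chain.
Insert 339: h=9, bucket 9 nonempty -> append to chain.
Insert 817: h=3, bucket 3 nonempty -> append to chain.
Insert 637: h=10, bucket 10 empty -> new chain.
Final buckets:
0: -
1: -
2: 145
3: 388 -> 817
4: -
5: -
6: 39
7: 260
8: 591
9: 416 -> 493 -> 845 -> 86 -> 339
10: 637

1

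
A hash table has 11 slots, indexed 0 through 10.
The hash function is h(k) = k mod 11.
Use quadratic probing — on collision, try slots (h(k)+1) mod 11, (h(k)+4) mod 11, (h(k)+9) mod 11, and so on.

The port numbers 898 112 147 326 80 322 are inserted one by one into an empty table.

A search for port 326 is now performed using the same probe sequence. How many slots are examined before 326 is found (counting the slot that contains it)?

898: h=7 -> slot 7
112: h=2 -> slot 2
147: h=4 -> slot 4
326: h=7, probe 7,8 -> slot 8
80: h=3 -> slot 3
322: h=3, probe 3,4,7,1 -> slot 1
Table: [-, 322, 112, 80, 147, -, -, 898, 326, -, -]
Lookup 326: h=7, probe 7,8 → found at 8.

2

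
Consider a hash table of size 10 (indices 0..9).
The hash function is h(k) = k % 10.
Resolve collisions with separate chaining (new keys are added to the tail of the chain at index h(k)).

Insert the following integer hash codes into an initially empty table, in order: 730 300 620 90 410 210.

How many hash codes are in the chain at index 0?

730 -> bucket 0
300 -> bucket 0 (collision)
620 -> bucket 0 (collision)
90 -> bucket 0 (collision)
410 -> bucket 0 (collision)
210 -> bucket 0 (collision)
Final buckets:
0: 730 -> 300 -> 620 -> 90 -> 410 -> 210
1: .
2: .
3: .
4: .
5: .
6: .
7: .
8: .
9: .

6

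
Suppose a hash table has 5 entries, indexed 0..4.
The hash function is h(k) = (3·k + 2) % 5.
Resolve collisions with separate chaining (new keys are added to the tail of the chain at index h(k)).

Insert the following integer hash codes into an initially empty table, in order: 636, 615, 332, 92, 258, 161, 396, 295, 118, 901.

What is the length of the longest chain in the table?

4

Insert 636: h=0, bucket 0 empty -> new chain.
Insert 615: h=2, bucket 2 empty -> new chain.
Insert 332: h=3, bucket 3 empty -> new chain.
Insert 92: h=3, bucket 3 nonempty -> append to chain.
Insert 258: h=1, bucket 1 empty -> new chain.
Insert 161: h=0, bucket 0 nonempty -> append to chain.
Insert 396: h=0, bucket 0 nonempty -> append to chain.
Insert 295: h=2, bucket 2 nonempty -> append to chain.
Insert 118: h=1, bucket 1 nonempty -> append to chain.
Insert 901: h=0, bucket 0 nonempty -> append to chain.
Final buckets:
0: 636 -> 161 -> 396 -> 901
1: 258 -> 118
2: 615 -> 295
3: 332 -> 92
4: -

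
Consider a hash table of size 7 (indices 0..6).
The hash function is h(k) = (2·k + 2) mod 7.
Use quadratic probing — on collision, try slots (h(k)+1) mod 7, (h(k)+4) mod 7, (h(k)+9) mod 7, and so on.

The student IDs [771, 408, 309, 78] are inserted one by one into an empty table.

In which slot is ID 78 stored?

1

771 hashes to 4; slot 4 is free => place at 4.
408 hashes to 6; slot 6 is free => place at 6.
309 hashes to 4; 4 taken => place at 5.
78 hashes to 4; 4,5 taken => place at 1.
Table: [∅, 78, ∅, ∅, 771, 309, 408]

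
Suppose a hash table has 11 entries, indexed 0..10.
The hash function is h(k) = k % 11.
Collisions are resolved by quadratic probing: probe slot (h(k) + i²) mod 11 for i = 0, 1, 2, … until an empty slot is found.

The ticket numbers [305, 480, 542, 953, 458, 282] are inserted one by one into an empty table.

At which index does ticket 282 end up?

305: h=8 => slot 8
480: h=7 => slot 7
542: h=3 => slot 3
953: h=7, probe 7,8,0 => slot 0
458: h=7, probe 7,8,0,5 => slot 5
282: h=7, probe 7,8,0,5,1 => slot 1
Table: [953, 282, —, 542, —, 458, —, 480, 305, —, —]

1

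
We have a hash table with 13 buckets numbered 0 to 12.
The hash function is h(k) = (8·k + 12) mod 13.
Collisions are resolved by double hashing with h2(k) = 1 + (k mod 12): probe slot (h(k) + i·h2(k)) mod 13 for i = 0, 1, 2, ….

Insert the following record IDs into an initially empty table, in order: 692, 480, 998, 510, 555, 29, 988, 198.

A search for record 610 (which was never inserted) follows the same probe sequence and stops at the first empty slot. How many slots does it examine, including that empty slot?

692: h=10 => slot 10
480: h=4 => slot 4
998: h=1 => slot 1
510: h=10, h2=7, probe 10,4,11 => slot 11
555: h=6 => slot 6
29: h=10, h2=6, probe 10,3 => slot 3
988: h=12 => slot 12
198: h=10, h2=7, probe 10,4,11,5 => slot 5
Table: [_, 998, _, 29, 480, 198, 555, _, _, _, 692, 510, 988]
Lookup 610: h=4, h2=11, probe 4,2 → slot 2 empty, not found.

2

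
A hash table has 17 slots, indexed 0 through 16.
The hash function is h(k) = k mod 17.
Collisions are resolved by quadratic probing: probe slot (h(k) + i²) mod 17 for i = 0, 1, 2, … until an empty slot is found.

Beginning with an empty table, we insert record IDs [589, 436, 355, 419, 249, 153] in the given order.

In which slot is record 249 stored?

Insert 589: h=11, slot 11 empty => index 11.
Insert 436: h=11, slot 11 occupied => index 12.
Insert 355: h=15, slot 15 empty => index 15.
Insert 419: h=11, slots 11,12,15 occupied => index 3.
Insert 249: h=11, slots 11,12,15,3 occupied => index 10.
Insert 153: h=0, slot 0 empty => index 0.
Table: [153, ., ., 419, ., ., ., ., ., ., 249, 589, 436, ., ., 355, .]

10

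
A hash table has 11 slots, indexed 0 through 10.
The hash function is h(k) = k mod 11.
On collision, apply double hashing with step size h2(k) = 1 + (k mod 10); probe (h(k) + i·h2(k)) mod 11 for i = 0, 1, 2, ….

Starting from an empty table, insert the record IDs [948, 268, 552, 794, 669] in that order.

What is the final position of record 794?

7

948: h=2 => slot 2
268: h=4 => slot 4
552: h=2, h2=3, probe 2,5 => slot 5
794: h=2, h2=5, probe 2,7 => slot 7
669: h=9 => slot 9
Table: [—, —, 948, —, 268, 552, —, 794, —, 669, —]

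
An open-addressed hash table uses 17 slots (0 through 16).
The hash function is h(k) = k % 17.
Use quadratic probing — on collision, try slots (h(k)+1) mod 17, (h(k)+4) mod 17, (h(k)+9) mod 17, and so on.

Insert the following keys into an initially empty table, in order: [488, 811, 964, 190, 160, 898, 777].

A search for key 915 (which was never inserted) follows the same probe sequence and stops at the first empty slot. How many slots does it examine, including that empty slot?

2

488: h=12 => slot 12
811: h=12, probe 12,13 => slot 13
964: h=12, probe 12,13,16 => slot 16
190: h=3 => slot 3
160: h=7 => slot 7
898: h=14 => slot 14
777: h=12, probe 12,13,16,4 => slot 4
Table: [-, -, -, 190, 777, -, -, 160, -, -, -, -, 488, 811, 898, -, 964]
Lookup 915: h=14, probe 14,15 → slot 15 empty, not found.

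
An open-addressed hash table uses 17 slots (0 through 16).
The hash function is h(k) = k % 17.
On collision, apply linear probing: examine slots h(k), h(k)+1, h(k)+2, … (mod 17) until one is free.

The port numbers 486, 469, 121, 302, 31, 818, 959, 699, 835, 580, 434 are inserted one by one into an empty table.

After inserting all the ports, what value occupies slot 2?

121

486: h=10 => slot 10
469: h=10, probe 10,11 => slot 11
121: h=2 => slot 2
302: h=13 => slot 13
31: h=14 => slot 14
818: h=2, probe 2,3 => slot 3
959: h=7 => slot 7
699: h=2, probe 2,3,4 => slot 4
835: h=2, probe 2,3,4,5 => slot 5
580: h=2, probe 2,3,4,5,6 => slot 6
434: h=9 => slot 9
Table: [∅, ∅, 121, 818, 699, 835, 580, 959, ∅, 434, 486, 469, ∅, 302, 31, ∅, ∅]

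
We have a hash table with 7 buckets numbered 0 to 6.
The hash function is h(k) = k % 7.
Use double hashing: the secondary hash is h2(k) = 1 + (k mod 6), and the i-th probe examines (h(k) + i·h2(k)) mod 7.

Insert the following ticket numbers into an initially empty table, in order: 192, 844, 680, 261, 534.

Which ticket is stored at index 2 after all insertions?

261

Insert 192: h=3, slot 3 empty => index 3.
Insert 844: h=4, slot 4 empty => index 4.
Insert 680: h=1, slot 1 empty => index 1.
Insert 261: h=2, slot 2 empty => index 2.
Insert 534: h=2, h2=1, slots 2,3,4 occupied => index 5.
Table: [—, 680, 261, 192, 844, 534, —]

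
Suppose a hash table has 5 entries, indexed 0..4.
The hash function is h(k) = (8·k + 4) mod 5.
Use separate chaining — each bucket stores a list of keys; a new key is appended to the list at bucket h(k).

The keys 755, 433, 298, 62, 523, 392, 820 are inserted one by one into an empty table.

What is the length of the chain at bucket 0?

2

Insert 755: h=4, bucket 4 empty -> new chain.
Insert 433: h=3, bucket 3 empty -> new chain.
Insert 298: h=3, bucket 3 nonempty -> append to chain.
Insert 62: h=0, bucket 0 empty -> new chain.
Insert 523: h=3, bucket 3 nonempty -> append to chain.
Insert 392: h=0, bucket 0 nonempty -> append to chain.
Insert 820: h=4, bucket 4 nonempty -> append to chain.
Final buckets:
0: 62 -> 392
1: .
2: .
3: 433 -> 298 -> 523
4: 755 -> 820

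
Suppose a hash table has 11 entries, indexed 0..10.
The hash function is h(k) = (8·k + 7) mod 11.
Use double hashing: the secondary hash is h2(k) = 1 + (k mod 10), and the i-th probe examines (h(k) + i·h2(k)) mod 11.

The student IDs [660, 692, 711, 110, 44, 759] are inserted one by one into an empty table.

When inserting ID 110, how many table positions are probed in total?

3

Insert 660: h=7, slot 7 empty -> index 7.
Insert 692: h=10, slot 10 empty -> index 10.
Insert 711: h=8, slot 8 empty -> index 8.
Insert 110: h=7, h2=1, slots 7,8 occupied -> index 9.
Insert 44: h=7, h2=5, slot 7 occupied -> index 1.
Insert 759: h=7, h2=10, slot 7 occupied -> index 6.
Table: [—, 44, —, —, —, —, 759, 660, 711, 110, 692]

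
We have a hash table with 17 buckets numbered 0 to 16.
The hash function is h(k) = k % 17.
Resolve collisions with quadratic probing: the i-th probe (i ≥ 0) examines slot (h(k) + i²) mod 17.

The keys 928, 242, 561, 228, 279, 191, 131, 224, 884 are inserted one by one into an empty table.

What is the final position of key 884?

Insert 928: h=10, slot 10 empty → index 10.
Insert 242: h=4, slot 4 empty → index 4.
Insert 561: h=0, slot 0 empty → index 0.
Insert 228: h=7, slot 7 empty → index 7.
Insert 279: h=7, slot 7 occupied → index 8.
Insert 191: h=4, slot 4 occupied → index 5.
Insert 131: h=12, slot 12 empty → index 12.
Insert 224: h=3, slot 3 empty → index 3.
Insert 884: h=0, slot 0 occupied → index 1.
Table: [561, 884, _, 224, 242, 191, _, 228, 279, _, 928, _, 131, _, _, _, _]

1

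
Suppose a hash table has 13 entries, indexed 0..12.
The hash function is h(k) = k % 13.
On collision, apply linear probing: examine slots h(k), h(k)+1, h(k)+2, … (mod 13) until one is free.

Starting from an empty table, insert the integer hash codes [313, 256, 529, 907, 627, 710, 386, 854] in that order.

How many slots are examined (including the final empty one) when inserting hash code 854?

313: h=1 → slot 1
256: h=9 → slot 9
529: h=9, probe 9,10 → slot 10
907: h=10, probe 10,11 → slot 11
627: h=3 → slot 3
710: h=8 → slot 8
386: h=9, probe 9,10,11,12 → slot 12
854: h=9, probe 9,10,11,12,0 → slot 0
Table: [854, 313, ., 627, ., ., ., ., 710, 256, 529, 907, 386]

5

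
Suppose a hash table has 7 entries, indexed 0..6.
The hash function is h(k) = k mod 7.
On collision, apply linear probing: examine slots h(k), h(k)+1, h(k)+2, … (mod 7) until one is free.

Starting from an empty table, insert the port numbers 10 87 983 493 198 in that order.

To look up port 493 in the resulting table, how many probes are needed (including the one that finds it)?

Insert 10: h=3, slot 3 empty → index 3.
Insert 87: h=3, slot 3 occupied → index 4.
Insert 983: h=3, slots 3,4 occupied → index 5.
Insert 493: h=3, slots 3,4,5 occupied → index 6.
Insert 198: h=2, slot 2 empty → index 2.
Table: [—, —, 198, 10, 87, 983, 493]
Lookup 493: h=3, probe 3,4,5,6 → found at 6.

4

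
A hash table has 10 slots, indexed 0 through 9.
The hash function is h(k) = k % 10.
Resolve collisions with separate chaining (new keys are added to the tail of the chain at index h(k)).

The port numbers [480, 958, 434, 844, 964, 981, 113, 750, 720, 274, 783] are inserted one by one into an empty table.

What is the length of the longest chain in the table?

4

Insert 480: h=0, bucket 0 empty → new chain.
Insert 958: h=8, bucket 8 empty → new chain.
Insert 434: h=4, bucket 4 empty → new chain.
Insert 844: h=4, bucket 4 nonempty → append to chain.
Insert 964: h=4, bucket 4 nonempty → append to chain.
Insert 981: h=1, bucket 1 empty → new chain.
Insert 113: h=3, bucket 3 empty → new chain.
Insert 750: h=0, bucket 0 nonempty → append to chain.
Insert 720: h=0, bucket 0 nonempty → append to chain.
Insert 274: h=4, bucket 4 nonempty → append to chain.
Insert 783: h=3, bucket 3 nonempty → append to chain.
Final buckets:
0: 480 -> 750 -> 720
1: 981
2: .
3: 113 -> 783
4: 434 -> 844 -> 964 -> 274
5: .
6: .
7: .
8: 958
9: .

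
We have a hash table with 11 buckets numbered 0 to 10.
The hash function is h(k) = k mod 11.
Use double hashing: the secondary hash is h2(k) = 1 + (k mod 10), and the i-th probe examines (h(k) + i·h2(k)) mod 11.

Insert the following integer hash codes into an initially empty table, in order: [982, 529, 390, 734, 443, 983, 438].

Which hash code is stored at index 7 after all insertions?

982 hashes to 3; slot 3 is free => place at 3.
529 hashes to 1; slot 1 is free => place at 1.
390 hashes to 5; slot 5 is free => place at 5.
734 hashes to 8; slot 8 is free => place at 8.
443 hashes to 3, h2=4; 3 taken => place at 7.
983 hashes to 4; slot 4 is free => place at 4.
438 hashes to 9; slot 9 is free => place at 9.
Table: [., 529, ., 982, 983, 390, ., 443, 734, 438, .]

443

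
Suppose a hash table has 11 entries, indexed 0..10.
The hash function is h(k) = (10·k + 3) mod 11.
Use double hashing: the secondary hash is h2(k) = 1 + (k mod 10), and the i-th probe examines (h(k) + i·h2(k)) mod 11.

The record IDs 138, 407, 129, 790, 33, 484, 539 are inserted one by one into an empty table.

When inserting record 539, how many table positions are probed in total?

138 hashes to 8; slot 8 is free => place at 8.
407 hashes to 3; slot 3 is free => place at 3.
129 hashes to 6; slot 6 is free => place at 6.
790 hashes to 5; slot 5 is free => place at 5.
33 hashes to 3, h2=4; 3 taken => place at 7.
484 hashes to 3, h2=5; 3,8 taken => place at 2.
539 hashes to 3, h2=10; 3,2 taken => place at 1.
Table: [_, 539, 484, 407, _, 790, 129, 33, 138, _, _]

3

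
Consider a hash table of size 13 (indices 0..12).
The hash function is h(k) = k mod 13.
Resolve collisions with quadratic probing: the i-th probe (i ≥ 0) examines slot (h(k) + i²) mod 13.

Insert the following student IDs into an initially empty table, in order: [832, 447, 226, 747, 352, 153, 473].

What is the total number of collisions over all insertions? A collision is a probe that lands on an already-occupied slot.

4

Insert 832: h=0, slot 0 empty -> index 0.
Insert 447: h=5, slot 5 empty -> index 5.
Insert 226: h=5, slot 5 occupied -> index 6.
Insert 747: h=6, slot 6 occupied -> index 7.
Insert 352: h=1, slot 1 empty -> index 1.
Insert 153: h=10, slot 10 empty -> index 10.
Insert 473: h=5, slots 5,6 occupied -> index 9.
Table: [832, 352, ., ., ., 447, 226, 747, ., 473, 153, ., .]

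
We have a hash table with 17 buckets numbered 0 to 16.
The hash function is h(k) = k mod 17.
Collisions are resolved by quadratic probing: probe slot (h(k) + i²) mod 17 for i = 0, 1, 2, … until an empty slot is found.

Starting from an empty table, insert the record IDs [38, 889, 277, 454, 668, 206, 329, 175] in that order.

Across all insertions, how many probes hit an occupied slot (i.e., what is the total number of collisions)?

7

Insert 38: h=4, slot 4 empty → index 4.
Insert 889: h=5, slot 5 empty → index 5.
Insert 277: h=5, slot 5 occupied → index 6.
Insert 454: h=12, slot 12 empty → index 12.
Insert 668: h=5, slots 5,6 occupied → index 9.
Insert 206: h=2, slot 2 empty → index 2.
Insert 329: h=6, slot 6 occupied → index 7.
Insert 175: h=5, slots 5,6,9 occupied → index 14.
Table: [., ., 206, ., 38, 889, 277, 329, ., 668, ., ., 454, ., 175, ., .]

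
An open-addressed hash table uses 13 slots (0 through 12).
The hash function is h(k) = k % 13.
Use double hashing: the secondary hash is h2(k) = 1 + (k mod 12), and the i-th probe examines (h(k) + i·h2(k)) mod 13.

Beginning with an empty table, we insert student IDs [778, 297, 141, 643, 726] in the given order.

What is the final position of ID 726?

12

778 hashes to 11; slot 11 is free → place at 11.
297 hashes to 11, h2=10; 11 taken → place at 8.
141 hashes to 11, h2=10; 11,8 taken → place at 5.
643 hashes to 6; slot 6 is free → place at 6.
726 hashes to 11, h2=7; 11,5 taken → place at 12.
Table: [_, _, _, _, _, 141, 643, _, 297, _, _, 778, 726]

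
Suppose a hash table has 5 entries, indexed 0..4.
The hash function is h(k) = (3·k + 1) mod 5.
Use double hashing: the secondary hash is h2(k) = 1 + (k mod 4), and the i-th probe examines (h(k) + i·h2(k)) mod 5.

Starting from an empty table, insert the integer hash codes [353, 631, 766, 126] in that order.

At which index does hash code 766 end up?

2

353: h=0 -> slot 0
631: h=4 -> slot 4
766: h=4, h2=3, probe 4,2 -> slot 2
126: h=4, h2=3, probe 4,2,0,3 -> slot 3
Table: [353, ∅, 766, 126, 631]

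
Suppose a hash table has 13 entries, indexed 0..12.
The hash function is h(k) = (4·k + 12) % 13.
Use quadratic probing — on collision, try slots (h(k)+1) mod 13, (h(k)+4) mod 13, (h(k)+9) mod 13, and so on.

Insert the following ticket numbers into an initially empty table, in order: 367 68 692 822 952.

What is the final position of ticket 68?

367: h=11 -> slot 11
68: h=11, probe 11,12 -> slot 12
692: h=11, probe 11,12,2 -> slot 2
822: h=11, probe 11,12,2,7 -> slot 7
952: h=11, probe 11,12,2,7,1 -> slot 1
Table: [_, 952, 692, _, _, _, _, 822, _, _, _, 367, 68]

12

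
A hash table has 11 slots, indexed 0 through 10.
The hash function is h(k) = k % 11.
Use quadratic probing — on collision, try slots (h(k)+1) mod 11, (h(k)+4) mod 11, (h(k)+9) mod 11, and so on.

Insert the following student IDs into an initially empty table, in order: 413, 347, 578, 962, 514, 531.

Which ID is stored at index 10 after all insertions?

578

413: h=6 => slot 6
347: h=6, probe 6,7 => slot 7
578: h=6, probe 6,7,10 => slot 10
962: h=5 => slot 5
514: h=8 => slot 8
531: h=3 => slot 3
Table: [_, _, _, 531, _, 962, 413, 347, 514, _, 578]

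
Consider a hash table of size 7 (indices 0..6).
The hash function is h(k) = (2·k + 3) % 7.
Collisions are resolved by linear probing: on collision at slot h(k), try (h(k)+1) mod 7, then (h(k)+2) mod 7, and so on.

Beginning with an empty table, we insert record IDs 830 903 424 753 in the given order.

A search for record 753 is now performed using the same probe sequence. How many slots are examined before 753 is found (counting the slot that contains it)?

3

Insert 830: h=4, slot 4 empty -> index 4.
Insert 903: h=3, slot 3 empty -> index 3.
Insert 424: h=4, slot 4 occupied -> index 5.
Insert 753: h=4, slots 4,5 occupied -> index 6.
Table: [—, —, —, 903, 830, 424, 753]
Lookup 753: h=4, probe 4,5,6 → found at 6.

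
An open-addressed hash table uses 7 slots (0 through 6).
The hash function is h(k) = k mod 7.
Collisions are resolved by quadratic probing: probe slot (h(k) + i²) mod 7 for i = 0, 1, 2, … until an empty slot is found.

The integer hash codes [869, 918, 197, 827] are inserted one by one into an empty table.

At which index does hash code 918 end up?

2

869 hashes to 1; slot 1 is free → place at 1.
918 hashes to 1; 1 taken → place at 2.
197 hashes to 1; 1,2 taken → place at 5.
827 hashes to 1; 1,2,5 taken → place at 3.
Table: [—, 869, 918, 827, —, 197, —]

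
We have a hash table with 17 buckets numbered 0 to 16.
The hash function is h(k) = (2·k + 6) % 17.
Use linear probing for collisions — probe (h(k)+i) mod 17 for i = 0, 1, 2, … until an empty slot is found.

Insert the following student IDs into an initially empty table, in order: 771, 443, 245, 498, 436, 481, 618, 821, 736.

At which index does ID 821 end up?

771 hashes to 1; slot 1 is free → place at 1.
443 hashes to 8; slot 8 is free → place at 8.
245 hashes to 3; slot 3 is free → place at 3.
498 hashes to 16; slot 16 is free → place at 16.
436 hashes to 11; slot 11 is free → place at 11.
481 hashes to 16; 16 taken → place at 0.
618 hashes to 1; 1 taken → place at 2.
821 hashes to 16; 16,0,1,2,3 taken → place at 4.
736 hashes to 16; 16,0,1,2,3,4 taken → place at 5.
Table: [481, 771, 618, 245, 821, 736, _, _, 443, _, _, 436, _, _, _, _, 498]

4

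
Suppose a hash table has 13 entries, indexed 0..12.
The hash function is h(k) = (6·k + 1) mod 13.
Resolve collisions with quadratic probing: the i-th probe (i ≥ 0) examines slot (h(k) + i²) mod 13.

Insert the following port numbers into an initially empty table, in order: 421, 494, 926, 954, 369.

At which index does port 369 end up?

8

421 hashes to 5; slot 5 is free → place at 5.
494 hashes to 1; slot 1 is free → place at 1.
926 hashes to 6; slot 6 is free → place at 6.
954 hashes to 5; 5,6 taken → place at 9.
369 hashes to 5; 5,6,9,1 taken → place at 8.
Table: [—, 494, —, —, —, 421, 926, —, 369, 954, —, —, —]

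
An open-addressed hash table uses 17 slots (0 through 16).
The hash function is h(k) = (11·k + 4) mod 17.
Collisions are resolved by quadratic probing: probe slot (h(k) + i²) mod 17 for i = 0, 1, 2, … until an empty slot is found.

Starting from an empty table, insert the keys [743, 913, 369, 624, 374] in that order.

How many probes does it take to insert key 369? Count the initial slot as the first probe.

743 hashes to 0; slot 0 is free => place at 0.
913 hashes to 0; 0 taken => place at 1.
369 hashes to 0; 0,1 taken => place at 4.
624 hashes to 0; 0,1,4 taken => place at 9.
374 hashes to 4; 4 taken => place at 5.
Table: [743, 913, ∅, ∅, 369, 374, ∅, ∅, ∅, 624, ∅, ∅, ∅, ∅, ∅, ∅, ∅]

3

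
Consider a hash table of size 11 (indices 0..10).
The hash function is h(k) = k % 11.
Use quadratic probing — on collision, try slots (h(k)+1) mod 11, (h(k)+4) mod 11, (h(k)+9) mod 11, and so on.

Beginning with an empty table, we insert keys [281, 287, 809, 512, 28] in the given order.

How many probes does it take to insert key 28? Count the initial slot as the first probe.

281 hashes to 6; slot 6 is free -> place at 6.
287 hashes to 1; slot 1 is free -> place at 1.
809 hashes to 6; 6 taken -> place at 7.
512 hashes to 6; 6,7 taken -> place at 10.
28 hashes to 6; 6,7,10 taken -> place at 4.
Table: [∅, 287, ∅, ∅, 28, ∅, 281, 809, ∅, ∅, 512]

4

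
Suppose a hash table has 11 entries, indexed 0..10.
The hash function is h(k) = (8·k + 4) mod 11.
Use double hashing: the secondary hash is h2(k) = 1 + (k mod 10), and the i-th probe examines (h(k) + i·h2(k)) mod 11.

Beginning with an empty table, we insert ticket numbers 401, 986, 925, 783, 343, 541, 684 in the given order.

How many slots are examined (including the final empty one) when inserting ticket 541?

4

401 hashes to 0; slot 0 is free => place at 0.
986 hashes to 5; slot 5 is free => place at 5.
925 hashes to 1; slot 1 is free => place at 1.
783 hashes to 9; slot 9 is free => place at 9.
343 hashes to 9, h2=4; 9 taken => place at 2.
541 hashes to 9, h2=2; 9,0,2 taken => place at 4.
684 hashes to 9, h2=5; 9 taken => place at 3.
Table: [401, 925, 343, 684, 541, 986, -, -, -, 783, -]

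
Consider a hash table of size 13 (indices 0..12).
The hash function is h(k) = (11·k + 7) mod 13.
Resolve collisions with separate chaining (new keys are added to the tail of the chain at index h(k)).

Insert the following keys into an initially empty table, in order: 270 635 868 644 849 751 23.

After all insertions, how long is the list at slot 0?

270 → bucket 0
635 → bucket 11
868 → bucket 0 (collision)
644 → bucket 6
849 → bucket 12
751 → bucket 0 (collision)
23 → bucket 0 (collision)
Final buckets:
0: 270 -> 868 -> 751 -> 23
1: _
2: _
3: _
4: _
5: _
6: 644
7: _
8: _
9: _
10: _
11: 635
12: 849

4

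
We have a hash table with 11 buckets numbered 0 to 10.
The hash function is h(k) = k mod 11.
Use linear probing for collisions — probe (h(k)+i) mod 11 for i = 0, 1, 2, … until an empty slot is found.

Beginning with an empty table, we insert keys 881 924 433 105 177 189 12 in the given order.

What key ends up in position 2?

881 hashes to 1; slot 1 is free => place at 1.
924 hashes to 0; slot 0 is free => place at 0.
433 hashes to 4; slot 4 is free => place at 4.
105 hashes to 6; slot 6 is free => place at 6.
177 hashes to 1; 1 taken => place at 2.
189 hashes to 2; 2 taken => place at 3.
12 hashes to 1; 1,2,3,4 taken => place at 5.
Table: [924, 881, 177, 189, 433, 12, 105, —, —, —, —]

177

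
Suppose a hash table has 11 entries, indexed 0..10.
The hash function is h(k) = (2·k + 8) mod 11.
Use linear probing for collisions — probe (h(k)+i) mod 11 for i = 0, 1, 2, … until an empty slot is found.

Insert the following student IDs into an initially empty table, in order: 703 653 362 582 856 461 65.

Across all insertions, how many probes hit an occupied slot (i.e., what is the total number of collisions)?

10

Insert 703: h=6, slot 6 empty -> index 6.
Insert 653: h=5, slot 5 empty -> index 5.
Insert 362: h=6, slot 6 occupied -> index 7.
Insert 582: h=6, slots 6,7 occupied -> index 8.
Insert 856: h=4, slot 4 empty -> index 4.
Insert 461: h=6, slots 6,7,8 occupied -> index 9.
Insert 65: h=6, slots 6,7,8,9 occupied -> index 10.
Table: [—, —, —, —, 856, 653, 703, 362, 582, 461, 65]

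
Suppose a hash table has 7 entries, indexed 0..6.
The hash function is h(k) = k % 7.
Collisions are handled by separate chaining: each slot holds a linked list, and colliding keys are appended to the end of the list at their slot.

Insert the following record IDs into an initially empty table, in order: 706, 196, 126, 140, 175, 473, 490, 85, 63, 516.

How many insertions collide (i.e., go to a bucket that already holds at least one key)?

706 -> bucket 6
196 -> bucket 0
126 -> bucket 0 (collision)
140 -> bucket 0 (collision)
175 -> bucket 0 (collision)
473 -> bucket 4
490 -> bucket 0 (collision)
85 -> bucket 1
63 -> bucket 0 (collision)
516 -> bucket 5
Final buckets:
0: 196 -> 126 -> 140 -> 175 -> 490 -> 63
1: 85
2: _
3: _
4: 473
5: 516
6: 706

5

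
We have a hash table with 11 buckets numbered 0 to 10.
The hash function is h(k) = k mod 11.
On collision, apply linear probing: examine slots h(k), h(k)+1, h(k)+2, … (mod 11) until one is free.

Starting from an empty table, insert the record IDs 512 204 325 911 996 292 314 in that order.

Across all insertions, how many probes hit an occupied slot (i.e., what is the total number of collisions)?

512 hashes to 6; slot 6 is free -> place at 6.
204 hashes to 6; 6 taken -> place at 7.
325 hashes to 6; 6,7 taken -> place at 8.
911 hashes to 9; slot 9 is free -> place at 9.
996 hashes to 6; 6,7,8,9 taken -> place at 10.
292 hashes to 6; 6,7,8,9,10 taken -> place at 0.
314 hashes to 6; 6,7,8,9,10,0 taken -> place at 1.
Table: [292, 314, —, —, —, —, 512, 204, 325, 911, 996]

18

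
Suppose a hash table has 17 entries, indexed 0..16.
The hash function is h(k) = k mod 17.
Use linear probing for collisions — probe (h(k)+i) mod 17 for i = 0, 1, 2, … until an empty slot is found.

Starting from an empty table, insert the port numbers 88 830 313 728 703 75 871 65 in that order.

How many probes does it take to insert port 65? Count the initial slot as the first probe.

Insert 88: h=3, slot 3 empty → index 3.
Insert 830: h=14, slot 14 empty → index 14.
Insert 313: h=7, slot 7 empty → index 7.
Insert 728: h=14, slot 14 occupied → index 15.
Insert 703: h=6, slot 6 empty → index 6.
Insert 75: h=7, slot 7 occupied → index 8.
Insert 871: h=4, slot 4 empty → index 4.
Insert 65: h=14, slots 14,15 occupied → index 16.
Table: [., ., ., 88, 871, ., 703, 313, 75, ., ., ., ., ., 830, 728, 65]

3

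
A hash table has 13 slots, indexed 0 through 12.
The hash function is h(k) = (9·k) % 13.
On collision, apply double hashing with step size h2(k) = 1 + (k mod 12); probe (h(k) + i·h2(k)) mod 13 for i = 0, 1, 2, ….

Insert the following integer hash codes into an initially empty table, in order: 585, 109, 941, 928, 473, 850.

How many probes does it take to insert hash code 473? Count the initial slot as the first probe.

585: h=0 -> slot 0
109: h=6 -> slot 6
941: h=6, h2=6, probe 6,12 -> slot 12
928: h=6, h2=5, probe 6,11 -> slot 11
473: h=6, h2=6, probe 6,12,5 -> slot 5
850: h=6, h2=11, probe 6,4 -> slot 4
Table: [585, ., ., ., 850, 473, 109, ., ., ., ., 928, 941]

3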